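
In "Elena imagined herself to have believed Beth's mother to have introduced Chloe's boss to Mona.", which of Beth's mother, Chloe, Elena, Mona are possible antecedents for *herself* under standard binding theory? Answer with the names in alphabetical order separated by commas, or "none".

*herself* is a reflexive; Principle A requires it to be bound within its binding domain — the matrix clause.
— Beth's mother: subject of the clause headed by 'introduced'; does not c-command the reflexive — cannot bind it (Principle A).
— Chloe: possessor inside the object DP of the clause headed by 'introduced'; does not c-command the reflexive — cannot bind it (Principle A).
— Elena: subject of the matrix clause; c-commands the reflexive within its binding domain — allowed (Principle A).
— Mona: second object of the clause headed by 'introduced'; does not c-command the reflexive — cannot bind it (Principle A).

Elena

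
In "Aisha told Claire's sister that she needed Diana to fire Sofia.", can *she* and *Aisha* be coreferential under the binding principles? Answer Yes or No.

Yes

*Aisha* is an R-expression; Principle C requires it to be free (not bound by any c-commanding expression).
— she: subject of the clause headed by 'needed'; the pronoun does not c-command the R-expression — coreference allowed.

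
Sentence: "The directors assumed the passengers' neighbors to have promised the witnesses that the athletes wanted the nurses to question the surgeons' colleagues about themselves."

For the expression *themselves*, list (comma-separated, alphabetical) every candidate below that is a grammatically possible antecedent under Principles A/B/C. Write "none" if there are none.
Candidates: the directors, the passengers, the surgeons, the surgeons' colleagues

the surgeons' colleagues

*themselves* is a reflexive; Principle A requires it to be bound within its binding domain — the clause headed by 'question'.
— the directors: subject of the matrix clause; c-commands the reflexive but lies outside its binding domain — cannot bind it (Principle A).
— the passengers: possessor inside the subject DP of the clause headed by 'promised'; does not c-command the reflexive — cannot bind it (Principle A).
— the surgeons: possessor inside the object DP of the clause headed by 'question'; does not c-command the reflexive — cannot bind it (Principle A).
— the surgeons' colleagues: object of the clause headed by 'question'; c-commands the reflexive within its binding domain — allowed (Principle A).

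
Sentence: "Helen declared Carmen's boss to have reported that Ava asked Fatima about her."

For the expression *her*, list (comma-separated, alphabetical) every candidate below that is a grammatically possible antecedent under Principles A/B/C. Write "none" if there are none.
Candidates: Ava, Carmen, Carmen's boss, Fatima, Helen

*her* is a pronoun; Principle B requires it to be free in its binding domain — the clause headed by 'asked'.
— Ava: subject of the clause headed by 'asked'; c-commands the pronoun within its binding domain — blocked (Principle B).
— Carmen: possessor inside the subject DP of the clause headed by 'reported'; does not c-command the pronoun — Principle B does not apply; allowed.
— Carmen's boss: subject of the clause headed by 'reported'; c-commands the pronoun but lies outside its binding domain — allowed.
— Fatima: object of the clause headed by 'asked'; c-commands the pronoun within its binding domain — blocked (Principle B).
— Helen: subject of the matrix clause; c-commands the pronoun but lies outside its binding domain — allowed.

Carmen, Carmen's boss, Helen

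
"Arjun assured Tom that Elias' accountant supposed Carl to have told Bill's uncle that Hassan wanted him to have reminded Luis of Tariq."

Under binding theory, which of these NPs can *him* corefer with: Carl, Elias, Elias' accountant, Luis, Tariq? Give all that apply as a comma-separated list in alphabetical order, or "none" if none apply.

Carl, Elias, Elias' accountant

*him* is a pronoun; Principle B requires it to be free in its binding domain — the clause headed by 'wanted'.
— Carl: subject of the clause headed by 'told'; c-commands the pronoun but lies outside its binding domain — allowed.
— Elias: possessor inside the subject DP of the clause headed by 'supposed'; does not c-command the pronoun — Principle B does not apply; allowed.
— Elias' accountant: subject of the clause headed by 'supposed'; c-commands the pronoun but lies outside its binding domain — allowed.
— Luis: object of the clause headed by 'reminded'; is c-commanded by the pronoun; coreference would bind this R-expression — blocked (Principle C).
— Tariq: second object of the clause headed by 'reminded'; is c-commanded by the pronoun; coreference would bind this R-expression — blocked (Principle C).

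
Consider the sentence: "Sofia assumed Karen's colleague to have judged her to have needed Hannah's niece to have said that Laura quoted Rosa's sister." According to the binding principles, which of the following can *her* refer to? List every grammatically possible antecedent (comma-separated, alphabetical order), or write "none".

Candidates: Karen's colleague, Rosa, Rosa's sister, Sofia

*her* is a pronoun; Principle B requires it to be free in its binding domain — the clause headed by 'judged'.
— Karen's colleague: subject of the clause headed by 'judged'; c-commands the pronoun within its binding domain — blocked (Principle B).
— Rosa: possessor inside the object DP of the clause headed by 'quoted'; is c-commanded by the pronoun; coreference would bind this R-expression — blocked (Principle C).
— Rosa's sister: object of the clause headed by 'quoted'; is c-commanded by the pronoun; coreference would bind this R-expression — blocked (Principle C).
— Sofia: subject of the matrix clause; c-commands the pronoun but lies outside its binding domain — allowed.

Sofia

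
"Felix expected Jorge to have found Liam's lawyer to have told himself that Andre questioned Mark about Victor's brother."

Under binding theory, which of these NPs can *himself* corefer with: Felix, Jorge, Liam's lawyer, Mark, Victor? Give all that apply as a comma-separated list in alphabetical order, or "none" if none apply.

*himself* is a reflexive; Principle A requires it to be bound within its binding domain — the clause headed by 'told'.
— Felix: subject of the matrix clause; c-commands the reflexive but lies outside its binding domain — cannot bind it (Principle A).
— Jorge: subject of the clause headed by 'found'; c-commands the reflexive but lies outside its binding domain — cannot bind it (Principle A).
— Liam's lawyer: subject of the clause headed by 'told'; c-commands the reflexive within its binding domain — allowed (Principle A).
— Mark: object of the clause headed by 'questioned'; does not c-command the reflexive — cannot bind it (Principle A).
— Victor: possessor inside the second object DP of the clause headed by 'questioned'; does not c-command the reflexive — cannot bind it (Principle A).

Liam's lawyer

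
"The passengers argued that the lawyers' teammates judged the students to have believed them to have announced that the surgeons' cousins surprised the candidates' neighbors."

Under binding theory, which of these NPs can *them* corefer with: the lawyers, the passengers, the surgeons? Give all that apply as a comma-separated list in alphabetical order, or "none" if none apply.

*them* is a pronoun; Principle B requires it to be free in its binding domain — the clause headed by 'believed'.
— the lawyers: possessor inside the subject DP of the clause headed by 'judged'; does not c-command the pronoun — Principle B does not apply; allowed.
— the passengers: subject of the matrix clause; c-commands the pronoun but lies outside its binding domain — allowed.
— the surgeons: possessor inside the subject DP of the clause headed by 'surprised'; is c-commanded by the pronoun; coreference would bind this R-expression — blocked (Principle C).

the lawyers, the passengers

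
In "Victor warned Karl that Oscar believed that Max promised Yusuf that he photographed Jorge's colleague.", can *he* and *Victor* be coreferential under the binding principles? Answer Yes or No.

Yes

*Victor* is an R-expression; Principle C requires it to be free (not bound by any c-commanding expression).
— he: subject of the clause headed by 'photographed'; the pronoun does not c-command the R-expression — coreference allowed.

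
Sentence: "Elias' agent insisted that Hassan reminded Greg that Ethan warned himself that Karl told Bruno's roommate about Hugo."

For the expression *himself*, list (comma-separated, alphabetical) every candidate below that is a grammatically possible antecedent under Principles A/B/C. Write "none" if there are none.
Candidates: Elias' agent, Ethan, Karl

Ethan

*himself* is a reflexive; Principle A requires it to be bound within its binding domain — the clause headed by 'warned'.
— Elias' agent: subject of the matrix clause; c-commands the reflexive but lies outside its binding domain — cannot bind it (Principle A).
— Ethan: subject of the clause headed by 'warned'; c-commands the reflexive within its binding domain — allowed (Principle A).
— Karl: subject of the clause headed by 'told'; does not c-command the reflexive — cannot bind it (Principle A).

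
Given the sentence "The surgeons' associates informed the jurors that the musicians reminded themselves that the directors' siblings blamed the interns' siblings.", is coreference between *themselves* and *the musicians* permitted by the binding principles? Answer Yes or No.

*themselves* is a reflexive; Principle A requires it to be bound within its binding domain — the clause headed by 'reminded'.
— the musicians: subject of the clause headed by 'reminded'; c-commands the reflexive within its binding domain — allowed (Principle A).

Yes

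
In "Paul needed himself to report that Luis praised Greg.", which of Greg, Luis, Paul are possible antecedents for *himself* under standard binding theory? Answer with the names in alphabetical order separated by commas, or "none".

Paul

*himself* is a reflexive; Principle A requires it to be bound within its binding domain — the matrix clause.
— Greg: object of the clause headed by 'praised'; does not c-command the reflexive — cannot bind it (Principle A).
— Luis: subject of the clause headed by 'praised'; does not c-command the reflexive — cannot bind it (Principle A).
— Paul: subject of the matrix clause; c-commands the reflexive within its binding domain — allowed (Principle A).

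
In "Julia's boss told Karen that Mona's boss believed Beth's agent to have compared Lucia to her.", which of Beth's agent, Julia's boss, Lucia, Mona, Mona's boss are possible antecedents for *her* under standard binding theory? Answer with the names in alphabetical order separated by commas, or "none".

Julia's boss, Mona, Mona's boss

*her* is a pronoun; Principle B requires it to be free in its binding domain — the clause headed by 'compared'.
— Beth's agent: subject of the clause headed by 'compared'; c-commands the pronoun within its binding domain — blocked (Principle B).
— Julia's boss: subject of the matrix clause; c-commands the pronoun but lies outside its binding domain — allowed.
— Lucia: object of the clause headed by 'compared'; c-commands the pronoun within its binding domain — blocked (Principle B).
— Mona: possessor inside the subject DP of the clause headed by 'believed'; does not c-command the pronoun — Principle B does not apply; allowed.
— Mona's boss: subject of the clause headed by 'believed'; c-commands the pronoun but lies outside its binding domain — allowed.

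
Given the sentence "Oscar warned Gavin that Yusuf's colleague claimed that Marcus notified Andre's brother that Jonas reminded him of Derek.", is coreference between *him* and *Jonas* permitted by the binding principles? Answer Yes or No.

*him* is a pronoun; Principle B requires it to be free in its binding domain — the clause headed by 'reminded'.
— Jonas: subject of the clause headed by 'reminded'; c-commands the pronoun within its binding domain — blocked (Principle B).

No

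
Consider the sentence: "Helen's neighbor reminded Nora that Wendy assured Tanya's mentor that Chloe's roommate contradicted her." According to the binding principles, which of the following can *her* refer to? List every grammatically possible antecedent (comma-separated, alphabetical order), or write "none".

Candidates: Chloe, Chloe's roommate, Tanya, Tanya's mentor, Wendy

Chloe, Tanya, Tanya's mentor, Wendy

*her* is a pronoun; Principle B requires it to be free in its binding domain — the clause headed by 'contradicted'.
— Chloe: possessor inside the subject DP of the clause headed by 'contradicted'; does not c-command the pronoun — Principle B does not apply; allowed.
— Chloe's roommate: subject of the clause headed by 'contradicted'; c-commands the pronoun within its binding domain — blocked (Principle B).
— Tanya: possessor inside the object DP of the clause headed by 'assured'; does not c-command the pronoun — Principle B does not apply; allowed.
— Tanya's mentor: object of the clause headed by 'assured'; c-commands the pronoun but lies outside its binding domain — allowed.
— Wendy: subject of the clause headed by 'assured'; c-commands the pronoun but lies outside its binding domain — allowed.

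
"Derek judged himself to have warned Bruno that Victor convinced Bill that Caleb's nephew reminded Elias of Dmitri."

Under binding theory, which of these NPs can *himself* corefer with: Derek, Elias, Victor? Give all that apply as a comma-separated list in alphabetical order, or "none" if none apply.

*himself* is a reflexive; Principle A requires it to be bound within its binding domain — the matrix clause.
— Derek: subject of the matrix clause; c-commands the reflexive within its binding domain — allowed (Principle A).
— Elias: object of the clause headed by 'reminded'; does not c-command the reflexive — cannot bind it (Principle A).
— Victor: subject of the clause headed by 'convinced'; does not c-command the reflexive — cannot bind it (Principle A).

Derek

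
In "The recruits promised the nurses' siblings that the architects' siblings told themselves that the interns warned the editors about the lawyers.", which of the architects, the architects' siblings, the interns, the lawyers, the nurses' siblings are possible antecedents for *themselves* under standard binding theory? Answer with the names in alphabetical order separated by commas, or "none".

the architects' siblings

*themselves* is a reflexive; Principle A requires it to be bound within its binding domain — the clause headed by 'told'.
— the architects: possessor inside the subject DP of the clause headed by 'told'; does not c-command the reflexive — cannot bind it (Principle A).
— the architects' siblings: subject of the clause headed by 'told'; c-commands the reflexive within its binding domain — allowed (Principle A).
— the interns: subject of the clause headed by 'warned'; does not c-command the reflexive — cannot bind it (Principle A).
— the lawyers: second object of the clause headed by 'warned'; does not c-command the reflexive — cannot bind it (Principle A).
— the nurses' siblings: object of the matrix clause; c-commands the reflexive but lies outside its binding domain — cannot bind it (Principle A).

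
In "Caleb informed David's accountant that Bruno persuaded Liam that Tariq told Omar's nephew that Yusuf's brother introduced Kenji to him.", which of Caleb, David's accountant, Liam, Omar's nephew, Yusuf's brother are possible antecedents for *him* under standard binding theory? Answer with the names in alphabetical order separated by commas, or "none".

Caleb, David's accountant, Liam, Omar's nephew

*him* is a pronoun; Principle B requires it to be free in its binding domain — the clause headed by 'introduced'.
— Caleb: subject of the matrix clause; c-commands the pronoun but lies outside its binding domain — allowed.
— David's accountant: object of the matrix clause; c-commands the pronoun but lies outside its binding domain — allowed.
— Liam: object of the clause headed by 'persuaded'; c-commands the pronoun but lies outside its binding domain — allowed.
— Omar's nephew: object of the clause headed by 'told'; c-commands the pronoun but lies outside its binding domain — allowed.
— Yusuf's brother: subject of the clause headed by 'introduced'; c-commands the pronoun within its binding domain — blocked (Principle B).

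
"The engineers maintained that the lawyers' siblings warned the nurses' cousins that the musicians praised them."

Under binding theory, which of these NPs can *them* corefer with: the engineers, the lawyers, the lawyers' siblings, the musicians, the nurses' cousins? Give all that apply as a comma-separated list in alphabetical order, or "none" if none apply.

the engineers, the lawyers, the lawyers' siblings, the nurses' cousins

*them* is a pronoun; Principle B requires it to be free in its binding domain — the clause headed by 'praised'.
— the engineers: subject of the matrix clause; c-commands the pronoun but lies outside its binding domain — allowed.
— the lawyers: possessor inside the subject DP of the clause headed by 'warned'; does not c-command the pronoun — Principle B does not apply; allowed.
— the lawyers' siblings: subject of the clause headed by 'warned'; c-commands the pronoun but lies outside its binding domain — allowed.
— the musicians: subject of the clause headed by 'praised'; c-commands the pronoun within its binding domain — blocked (Principle B).
— the nurses' cousins: object of the clause headed by 'warned'; c-commands the pronoun but lies outside its binding domain — allowed.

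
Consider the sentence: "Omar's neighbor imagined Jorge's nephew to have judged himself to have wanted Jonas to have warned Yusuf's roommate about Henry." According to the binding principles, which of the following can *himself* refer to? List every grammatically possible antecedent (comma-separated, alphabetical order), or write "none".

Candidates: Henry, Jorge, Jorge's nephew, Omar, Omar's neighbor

*himself* is a reflexive; Principle A requires it to be bound within its binding domain — the clause headed by 'judged'.
— Henry: second object of the clause headed by 'warned'; does not c-command the reflexive — cannot bind it (Principle A).
— Jorge: possessor inside the subject DP of the clause headed by 'judged'; does not c-command the reflexive — cannot bind it (Principle A).
— Jorge's nephew: subject of the clause headed by 'judged'; c-commands the reflexive within its binding domain — allowed (Principle A).
— Omar: possessor inside the subject DP of the matrix clause; does not c-command the reflexive — cannot bind it (Principle A).
— Omar's neighbor: subject of the matrix clause; c-commands the reflexive but lies outside its binding domain — cannot bind it (Principle A).

Jorge's nephew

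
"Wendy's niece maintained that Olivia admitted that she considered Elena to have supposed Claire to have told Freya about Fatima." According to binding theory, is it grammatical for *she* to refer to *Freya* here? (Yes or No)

*Freya* is an R-expression; Principle C requires it to be free (not bound by any c-commanding expression).
— she: subject of the clause headed by 'considered'; the pronoun c-commands the R-expression — coreference blocked (Principle C).

No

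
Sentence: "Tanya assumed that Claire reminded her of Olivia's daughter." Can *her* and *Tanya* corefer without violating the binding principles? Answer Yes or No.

Yes

*Tanya* is an R-expression; Principle C requires it to be free (not bound by any c-commanding expression).
— her: object of the clause headed by 'reminded'; the pronoun does not c-command the R-expression — coreference allowed.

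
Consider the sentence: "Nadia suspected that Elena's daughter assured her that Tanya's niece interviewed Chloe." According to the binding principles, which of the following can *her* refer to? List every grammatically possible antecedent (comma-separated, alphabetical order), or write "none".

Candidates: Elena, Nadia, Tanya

Elena, Nadia

*her* is a pronoun; Principle B requires it to be free in its binding domain — the clause headed by 'assured'.
— Elena: possessor inside the subject DP of the clause headed by 'assured'; does not c-command the pronoun — Principle B does not apply; allowed.
— Nadia: subject of the matrix clause; c-commands the pronoun but lies outside its binding domain — allowed.
— Tanya: possessor inside the subject DP of the clause headed by 'interviewed'; is c-commanded by the pronoun; coreference would bind this R-expression — blocked (Principle C).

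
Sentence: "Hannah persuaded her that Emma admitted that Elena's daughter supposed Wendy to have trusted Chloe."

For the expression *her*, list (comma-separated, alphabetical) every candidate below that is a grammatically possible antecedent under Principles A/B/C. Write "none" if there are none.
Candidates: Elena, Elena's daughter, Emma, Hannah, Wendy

*her* is a pronoun; Principle B requires it to be free in its binding domain — the matrix clause.
— Elena: possessor inside the subject DP of the clause headed by 'supposed'; is c-commanded by the pronoun; coreference would bind this R-expression — blocked (Principle C).
— Elena's daughter: subject of the clause headed by 'supposed'; is c-commanded by the pronoun; coreference would bind this R-expression — blocked (Principle C).
— Emma: subject of the clause headed by 'admitted'; is c-commanded by the pronoun; coreference would bind this R-expression — blocked (Principle C).
— Hannah: subject of the matrix clause; c-commands the pronoun within its binding domain — blocked (Principle B).
— Wendy: subject of the clause headed by 'trusted'; is c-commanded by the pronoun; coreference would bind this R-expression — blocked (Principle C).

none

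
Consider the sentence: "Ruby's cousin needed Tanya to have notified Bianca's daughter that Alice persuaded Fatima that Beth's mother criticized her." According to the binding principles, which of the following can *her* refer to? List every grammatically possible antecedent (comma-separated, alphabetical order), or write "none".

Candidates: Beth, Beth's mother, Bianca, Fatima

Beth, Bianca, Fatima

*her* is a pronoun; Principle B requires it to be free in its binding domain — the clause headed by 'criticized'.
— Beth: possessor inside the subject DP of the clause headed by 'criticized'; does not c-command the pronoun — Principle B does not apply; allowed.
— Beth's mother: subject of the clause headed by 'criticized'; c-commands the pronoun within its binding domain — blocked (Principle B).
— Bianca: possessor inside the object DP of the clause headed by 'notified'; does not c-command the pronoun — Principle B does not apply; allowed.
— Fatima: object of the clause headed by 'persuaded'; c-commands the pronoun but lies outside its binding domain — allowed.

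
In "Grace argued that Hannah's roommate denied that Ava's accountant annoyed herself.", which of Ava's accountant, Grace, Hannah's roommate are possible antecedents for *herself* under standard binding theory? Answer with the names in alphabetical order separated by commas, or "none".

Ava's accountant

*herself* is a reflexive; Principle A requires it to be bound within its binding domain — the clause headed by 'annoyed'.
— Ava's accountant: subject of the clause headed by 'annoyed'; c-commands the reflexive within its binding domain — allowed (Principle A).
— Grace: subject of the matrix clause; c-commands the reflexive but lies outside its binding domain — cannot bind it (Principle A).
— Hannah's roommate: subject of the clause headed by 'denied'; c-commands the reflexive but lies outside its binding domain — cannot bind it (Principle A).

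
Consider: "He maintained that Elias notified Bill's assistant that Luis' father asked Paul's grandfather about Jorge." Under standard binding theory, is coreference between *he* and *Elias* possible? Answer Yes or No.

*Elias* is an R-expression; Principle C requires it to be free (not bound by any c-commanding expression).
— he: subject of the matrix clause; the pronoun c-commands the R-expression — coreference blocked (Principle C).

No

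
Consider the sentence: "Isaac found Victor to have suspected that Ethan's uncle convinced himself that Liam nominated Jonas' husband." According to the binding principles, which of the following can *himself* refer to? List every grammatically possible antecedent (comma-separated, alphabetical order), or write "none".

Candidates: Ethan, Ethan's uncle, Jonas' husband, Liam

*himself* is a reflexive; Principle A requires it to be bound within its binding domain — the clause headed by 'convinced'.
— Ethan: possessor inside the subject DP of the clause headed by 'convinced'; does not c-command the reflexive — cannot bind it (Principle A).
— Ethan's uncle: subject of the clause headed by 'convinced'; c-commands the reflexive within its binding domain — allowed (Principle A).
— Jonas' husband: object of the clause headed by 'nominated'; does not c-command the reflexive — cannot bind it (Principle A).
— Liam: subject of the clause headed by 'nominated'; does not c-command the reflexive — cannot bind it (Principle A).

Ethan's uncle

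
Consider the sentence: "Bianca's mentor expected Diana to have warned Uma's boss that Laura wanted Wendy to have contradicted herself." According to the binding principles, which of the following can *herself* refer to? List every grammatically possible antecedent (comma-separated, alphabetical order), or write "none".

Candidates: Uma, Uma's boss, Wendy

Wendy

*herself* is a reflexive; Principle A requires it to be bound within its binding domain — the clause headed by 'contradicted'.
— Uma: possessor inside the object DP of the clause headed by 'warned'; does not c-command the reflexive — cannot bind it (Principle A).
— Uma's boss: object of the clause headed by 'warned'; c-commands the reflexive but lies outside its binding domain — cannot bind it (Principle A).
— Wendy: subject of the clause headed by 'contradicted'; c-commands the reflexive within its binding domain — allowed (Principle A).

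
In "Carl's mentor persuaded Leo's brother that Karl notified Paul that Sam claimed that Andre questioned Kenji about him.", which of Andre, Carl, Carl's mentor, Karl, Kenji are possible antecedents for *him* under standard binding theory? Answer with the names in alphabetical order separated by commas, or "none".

*him* is a pronoun; Principle B requires it to be free in its binding domain — the clause headed by 'questioned'.
— Andre: subject of the clause headed by 'questioned'; c-commands the pronoun within its binding domain — blocked (Principle B).
— Carl: possessor inside the subject DP of the matrix clause; does not c-command the pronoun — Principle B does not apply; allowed.
— Carl's mentor: subject of the matrix clause; c-commands the pronoun but lies outside its binding domain — allowed.
— Karl: subject of the clause headed by 'notified'; c-commands the pronoun but lies outside its binding domain — allowed.
— Kenji: object of the clause headed by 'questioned'; c-commands the pronoun within its binding domain — blocked (Principle B).

Carl, Carl's mentor, Karl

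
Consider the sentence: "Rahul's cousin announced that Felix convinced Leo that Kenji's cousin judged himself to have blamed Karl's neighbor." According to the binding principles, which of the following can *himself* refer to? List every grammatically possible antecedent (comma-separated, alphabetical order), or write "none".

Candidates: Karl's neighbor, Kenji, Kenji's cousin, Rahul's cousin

Kenji's cousin

*himself* is a reflexive; Principle A requires it to be bound within its binding domain — the clause headed by 'judged'.
— Karl's neighbor: object of the clause headed by 'blamed'; does not c-command the reflexive — cannot bind it (Principle A).
— Kenji: possessor inside the subject DP of the clause headed by 'judged'; does not c-command the reflexive — cannot bind it (Principle A).
— Kenji's cousin: subject of the clause headed by 'judged'; c-commands the reflexive within its binding domain — allowed (Principle A).
— Rahul's cousin: subject of the matrix clause; c-commands the reflexive but lies outside its binding domain — cannot bind it (Principle A).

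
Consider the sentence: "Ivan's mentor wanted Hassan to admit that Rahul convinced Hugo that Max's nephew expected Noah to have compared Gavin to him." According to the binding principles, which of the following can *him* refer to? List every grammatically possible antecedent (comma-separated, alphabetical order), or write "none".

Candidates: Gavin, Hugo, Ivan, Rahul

Hugo, Ivan, Rahul

*him* is a pronoun; Principle B requires it to be free in its binding domain — the clause headed by 'compared'.
— Gavin: object of the clause headed by 'compared'; c-commands the pronoun within its binding domain — blocked (Principle B).
— Hugo: object of the clause headed by 'convinced'; c-commands the pronoun but lies outside its binding domain — allowed.
— Ivan: possessor inside the subject DP of the matrix clause; does not c-command the pronoun — Principle B does not apply; allowed.
— Rahul: subject of the clause headed by 'convinced'; c-commands the pronoun but lies outside its binding domain — allowed.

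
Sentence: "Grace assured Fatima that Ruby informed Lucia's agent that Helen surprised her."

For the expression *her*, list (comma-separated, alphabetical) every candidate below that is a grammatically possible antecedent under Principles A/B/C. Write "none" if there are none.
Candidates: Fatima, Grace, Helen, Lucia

Fatima, Grace, Lucia

*her* is a pronoun; Principle B requires it to be free in its binding domain — the clause headed by 'surprised'.
— Fatima: object of the matrix clause; c-commands the pronoun but lies outside its binding domain — allowed.
— Grace: subject of the matrix clause; c-commands the pronoun but lies outside its binding domain — allowed.
— Helen: subject of the clause headed by 'surprised'; c-commands the pronoun within its binding domain — blocked (Principle B).
— Lucia: possessor inside the object DP of the clause headed by 'informed'; does not c-command the pronoun — Principle B does not apply; allowed.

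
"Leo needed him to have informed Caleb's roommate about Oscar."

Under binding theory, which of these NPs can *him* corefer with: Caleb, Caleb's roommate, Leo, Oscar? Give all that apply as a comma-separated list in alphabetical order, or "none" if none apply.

none

*him* is a pronoun; Principle B requires it to be free in its binding domain — the matrix clause.
— Caleb: possessor inside the object DP of the clause headed by 'informed'; is c-commanded by the pronoun; coreference would bind this R-expression — blocked (Principle C).
— Caleb's roommate: object of the clause headed by 'informed'; is c-commanded by the pronoun; coreference would bind this R-expression — blocked (Principle C).
— Leo: subject of the matrix clause; c-commands the pronoun within its binding domain — blocked (Principle B).
— Oscar: second object of the clause headed by 'informed'; is c-commanded by the pronoun; coreference would bind this R-expression — blocked (Principle C).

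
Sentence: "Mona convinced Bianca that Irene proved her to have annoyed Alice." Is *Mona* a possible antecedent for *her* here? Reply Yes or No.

*her* is a pronoun; Principle B requires it to be free in its binding domain — the clause headed by 'proved'.
— Mona: subject of the matrix clause; c-commands the pronoun but lies outside its binding domain — allowed.

Yes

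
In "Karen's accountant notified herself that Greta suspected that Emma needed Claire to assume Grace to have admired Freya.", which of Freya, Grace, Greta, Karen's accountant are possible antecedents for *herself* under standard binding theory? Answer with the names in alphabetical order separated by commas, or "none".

*herself* is a reflexive; Principle A requires it to be bound within its binding domain — the matrix clause.
— Freya: object of the clause headed by 'admired'; does not c-command the reflexive — cannot bind it (Principle A).
— Grace: subject of the clause headed by 'admired'; does not c-command the reflexive — cannot bind it (Principle A).
— Greta: subject of the clause headed by 'suspected'; does not c-command the reflexive — cannot bind it (Principle A).
— Karen's accountant: subject of the matrix clause; c-commands the reflexive within its binding domain — allowed (Principle A).

Karen's accountant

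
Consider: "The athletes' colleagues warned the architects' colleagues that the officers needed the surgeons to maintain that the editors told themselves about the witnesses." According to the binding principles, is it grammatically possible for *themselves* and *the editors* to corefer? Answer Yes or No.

Yes

*themselves* is a reflexive; Principle A requires it to be bound within its binding domain — the clause headed by 'told'.
— the editors: subject of the clause headed by 'told'; c-commands the reflexive within its binding domain — allowed (Principle A).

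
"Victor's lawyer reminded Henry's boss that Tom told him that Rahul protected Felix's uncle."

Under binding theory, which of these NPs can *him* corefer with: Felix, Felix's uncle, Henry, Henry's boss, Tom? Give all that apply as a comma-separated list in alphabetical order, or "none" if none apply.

*him* is a pronoun; Principle B requires it to be free in its binding domain — the clause headed by 'told'.
— Felix: possessor inside the object DP of the clause headed by 'protected'; is c-commanded by the pronoun; coreference would bind this R-expression — blocked (Principle C).
— Felix's uncle: object of the clause headed by 'protected'; is c-commanded by the pronoun; coreference would bind this R-expression — blocked (Principle C).
— Henry: possessor inside the object DP of the matrix clause; does not c-command the pronoun — Principle B does not apply; allowed.
— Henry's boss: object of the matrix clause; c-commands the pronoun but lies outside its binding domain — allowed.
— Tom: subject of the clause headed by 'told'; c-commands the pronoun within its binding domain — blocked (Principle B).

Henry, Henry's boss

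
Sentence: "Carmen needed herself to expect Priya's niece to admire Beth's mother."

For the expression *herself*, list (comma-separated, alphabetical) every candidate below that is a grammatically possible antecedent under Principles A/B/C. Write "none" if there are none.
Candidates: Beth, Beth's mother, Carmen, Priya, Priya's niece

Carmen

*herself* is a reflexive; Principle A requires it to be bound within its binding domain — the matrix clause.
— Beth: possessor inside the object DP of the clause headed by 'admire'; does not c-command the reflexive — cannot bind it (Principle A).
— Beth's mother: object of the clause headed by 'admire'; does not c-command the reflexive — cannot bind it (Principle A).
— Carmen: subject of the matrix clause; c-commands the reflexive within its binding domain — allowed (Principle A).
— Priya: possessor inside the subject DP of the clause headed by 'admire'; does not c-command the reflexive — cannot bind it (Principle A).
— Priya's niece: subject of the clause headed by 'admire'; does not c-command the reflexive — cannot bind it (Principle A).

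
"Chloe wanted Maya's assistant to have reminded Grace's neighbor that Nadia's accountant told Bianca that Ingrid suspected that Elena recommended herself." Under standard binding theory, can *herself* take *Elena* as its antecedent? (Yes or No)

Yes

*herself* is a reflexive; Principle A requires it to be bound within its binding domain — the clause headed by 'recommended'.
— Elena: subject of the clause headed by 'recommended'; c-commands the reflexive within its binding domain — allowed (Principle A).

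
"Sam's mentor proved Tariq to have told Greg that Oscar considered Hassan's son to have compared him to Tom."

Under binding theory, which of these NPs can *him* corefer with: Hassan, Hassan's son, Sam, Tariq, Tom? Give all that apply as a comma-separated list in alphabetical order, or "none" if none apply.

Hassan, Sam, Tariq

*him* is a pronoun; Principle B requires it to be free in its binding domain — the clause headed by 'compared'.
— Hassan: possessor inside the subject DP of the clause headed by 'compared'; does not c-command the pronoun — Principle B does not apply; allowed.
— Hassan's son: subject of the clause headed by 'compared'; c-commands the pronoun within its binding domain — blocked (Principle B).
— Sam: possessor inside the subject DP of the matrix clause; does not c-command the pronoun — Principle B does not apply; allowed.
— Tariq: subject of the clause headed by 'told'; c-commands the pronoun but lies outside its binding domain — allowed.
— Tom: second object of the clause headed by 'compared'; is c-commanded by the pronoun; coreference would bind this R-expression — blocked (Principle C).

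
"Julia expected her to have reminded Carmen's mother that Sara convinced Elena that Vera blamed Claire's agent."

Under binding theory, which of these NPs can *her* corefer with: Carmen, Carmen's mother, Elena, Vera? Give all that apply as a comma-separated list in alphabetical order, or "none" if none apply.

none

*her* is a pronoun; Principle B requires it to be free in its binding domain — the matrix clause.
— Carmen: possessor inside the object DP of the clause headed by 'reminded'; is c-commanded by the pronoun; coreference would bind this R-expression — blocked (Principle C).
— Carmen's mother: object of the clause headed by 'reminded'; is c-commanded by the pronoun; coreference would bind this R-expression — blocked (Principle C).
— Elena: object of the clause headed by 'convinced'; is c-commanded by the pronoun; coreference would bind this R-expression — blocked (Principle C).
— Vera: subject of the clause headed by 'blamed'; is c-commanded by the pronoun; coreference would bind this R-expression — blocked (Principle C).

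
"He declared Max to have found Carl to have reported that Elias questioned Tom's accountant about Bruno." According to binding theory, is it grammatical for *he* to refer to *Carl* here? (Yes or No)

*Carl* is an R-expression; Principle C requires it to be free (not bound by any c-commanding expression).
— he: subject of the matrix clause; the pronoun c-commands the R-expression — coreference blocked (Principle C).

No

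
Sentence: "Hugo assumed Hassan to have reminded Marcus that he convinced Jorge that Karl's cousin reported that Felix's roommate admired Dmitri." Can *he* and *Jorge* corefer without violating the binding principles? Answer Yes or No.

No

*Jorge* is an R-expression; Principle C requires it to be free (not bound by any c-commanding expression).
— he: subject of the clause headed by 'convinced'; the pronoun c-commands the R-expression — coreference blocked (Principle C).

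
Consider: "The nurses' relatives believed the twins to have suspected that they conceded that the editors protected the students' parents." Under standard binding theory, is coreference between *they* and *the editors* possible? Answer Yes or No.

*the editors* is an R-expression; Principle C requires it to be free (not bound by any c-commanding expression).
— they: subject of the clause headed by 'conceded'; the pronoun c-commands the R-expression — coreference blocked (Principle C).

No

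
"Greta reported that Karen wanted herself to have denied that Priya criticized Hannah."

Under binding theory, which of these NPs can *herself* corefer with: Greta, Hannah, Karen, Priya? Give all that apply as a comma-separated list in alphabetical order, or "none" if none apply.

*herself* is a reflexive; Principle A requires it to be bound within its binding domain — the clause headed by 'wanted'.
— Greta: subject of the matrix clause; c-commands the reflexive but lies outside its binding domain — cannot bind it (Principle A).
— Hannah: object of the clause headed by 'criticized'; does not c-command the reflexive — cannot bind it (Principle A).
— Karen: subject of the clause headed by 'wanted'; c-commands the reflexive within its binding domain — allowed (Principle A).
— Priya: subject of the clause headed by 'criticized'; does not c-command the reflexive — cannot bind it (Principle A).

Karen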